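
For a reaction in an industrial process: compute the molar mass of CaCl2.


M(CaCl2) = 1×40.08 + 2×35.45
= 40.08 + 70.9
= 110.98 g/mol

110.98 g/mol


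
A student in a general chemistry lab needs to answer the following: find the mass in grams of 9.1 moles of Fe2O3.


M(Fe2O3) = 159.7 g/mol
mass = n × M = 9.1 × 159.7 = 1453.27 g

1453.27 g


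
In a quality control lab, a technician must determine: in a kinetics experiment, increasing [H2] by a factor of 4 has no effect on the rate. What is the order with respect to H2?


rate ∝ [H2]^n
rate ∝ [H2]^0
Order in H2: 0

0


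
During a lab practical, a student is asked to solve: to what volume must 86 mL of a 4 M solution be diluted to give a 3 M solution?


C1V1 = C2V2
4 × 86 = 3 × V2
V2 = 344/3 = 114.67 mL

114.67 mL


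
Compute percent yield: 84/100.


% yield = actual/theoretical × 100
= 84/100 × 100
= 84.0%

84.0%


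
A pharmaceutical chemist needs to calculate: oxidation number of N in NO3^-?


x + 3(-2) = -1, so x = +5
Oxidation number: +5

+5


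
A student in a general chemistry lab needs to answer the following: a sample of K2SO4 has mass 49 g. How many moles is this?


M(K2SO4) = 174.27 g/mol
n = mass/M = 49/174.27 = 0.2812 mol

0.2812 mol


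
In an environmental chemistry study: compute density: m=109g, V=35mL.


ρ = mass/volume
= 109/35
= 3.114 g/mL

3.114 g/mL


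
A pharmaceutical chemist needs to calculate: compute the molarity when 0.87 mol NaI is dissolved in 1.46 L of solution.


M = n/V = 0.87/1.46 = 0.596 mol/L

0.596 M


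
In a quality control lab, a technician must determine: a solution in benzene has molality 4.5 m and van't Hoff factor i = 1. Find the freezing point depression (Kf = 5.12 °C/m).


ΔTf = Kf × m × i
= 5.12 × 4.5 × 1
= 23.04 °C

23.04 °C


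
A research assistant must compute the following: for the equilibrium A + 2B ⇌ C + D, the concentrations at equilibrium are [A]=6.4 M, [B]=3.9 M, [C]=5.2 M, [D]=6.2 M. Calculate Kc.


Kc = [C][D]/([A][B]^2)
= (5.2^1 × 6.2^1)/(6.4^1 × 3.9^2)
= 32.24/97.344
= 0.3312

0.3312


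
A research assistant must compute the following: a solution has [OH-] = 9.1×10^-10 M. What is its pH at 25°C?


pOH = -log10([OH-]) = -log10(9.1×10^-10)
= 10 - log10(9.1) = 9.04
pH = 14 - pOH = 14 - 9.04 = 4.96

4.96


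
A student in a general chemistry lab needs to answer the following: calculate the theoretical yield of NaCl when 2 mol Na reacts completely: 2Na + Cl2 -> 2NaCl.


Mole ratio NaCl:Na = 2:2
n(NaCl) = 2 × 2/2 = 2.000 mol
mass = 2.000 × 58.44 = 116.88 g

116.88 g


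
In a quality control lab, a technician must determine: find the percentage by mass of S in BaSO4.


M(BaSO4) = 1×137.33 + 1×32.07 + 4×16.0 = 233.40 g/mol
Mass of S = 1 × 32.07 = 32.07 g/mol
% S = 32.07/233.40 × 100 = 13.74%

13.74%


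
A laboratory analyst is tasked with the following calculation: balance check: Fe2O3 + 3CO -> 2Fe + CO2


Equation: Fe2O3 + 3CO -> 2Fe + CO2
Check atoms: C: 3≠1, Fe: 2=2, O: 6≠2
Not balanced

No, not balanced


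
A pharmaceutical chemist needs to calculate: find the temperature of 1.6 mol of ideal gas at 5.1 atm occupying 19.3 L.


PV = nRT  (R = 0.08206 L·atm/(mol·K))
T = PV/(nR) = 5.1×19.3/(1.6×0.08206)
= 98.43/0.131296
= 749.68 K

749.68 K


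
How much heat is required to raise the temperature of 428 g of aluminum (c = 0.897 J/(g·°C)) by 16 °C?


q = mcΔT = 428 × 0.897 × 16
= 6142.66 J

6142.66 J


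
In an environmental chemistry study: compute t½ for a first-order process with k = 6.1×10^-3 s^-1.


t½ = ln2/k = 0.693147/(6.1×10^-3 s^-1)
= 113.6 s

113.6 s


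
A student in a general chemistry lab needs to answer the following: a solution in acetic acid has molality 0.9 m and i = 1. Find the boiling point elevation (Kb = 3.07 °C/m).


ΔTb = Kb × m × i
= 3.07 × 0.9 × 1
= 2.763 °C

2.763 °C


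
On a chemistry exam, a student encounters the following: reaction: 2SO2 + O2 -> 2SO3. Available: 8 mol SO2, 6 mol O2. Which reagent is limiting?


Mole ratio available / coefficient:
  SO2: 8/2 = 4.000
  O2: 6/1 = 6.000
Smaller ratio is limiting.

SO2


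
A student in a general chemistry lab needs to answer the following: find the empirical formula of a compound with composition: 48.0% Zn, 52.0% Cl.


Assume 100 g sample. Moles of each element:
  Zn: 48.0/65.38 = 0.734 mol
  Cl: 52.0/35.45 = 1.467 mol
Divide by smallest (0.734):
  Zn: 0.734/0.734 = 1.0
  Cl: 1.467/0.734 = 2.0
Empirical formula: ZnCl2

ZnCl2


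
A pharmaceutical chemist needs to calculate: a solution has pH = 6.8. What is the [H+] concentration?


[H+] = 10^(-pH) = 10^(-6.8)
= 1.58×10^-7 M

1.58×10^-7 M


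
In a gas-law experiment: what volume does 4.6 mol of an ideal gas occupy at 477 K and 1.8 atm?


PV = nRT  (R = 0.08206 L·atm/(mol·K))
V = nRT/P = 4.6×0.08206×477/1.8
= 100.031 L

100.031 L


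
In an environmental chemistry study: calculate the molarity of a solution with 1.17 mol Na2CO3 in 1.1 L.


M = n/V = 1.17/1.1 = 1.064 mol/L

1.064 M


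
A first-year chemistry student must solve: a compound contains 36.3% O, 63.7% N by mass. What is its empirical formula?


Assume 100 g sample. Moles of each element:
  O: 36.3/16.0 = 2.269 mol
  N: 63.7/14.01 = 4.547 mol
Divide by smallest (2.269):
  O: 2.269/2.269 = 1.0
  N: 4.547/2.269 = 2.0
Empirical formula: N2O

N2O


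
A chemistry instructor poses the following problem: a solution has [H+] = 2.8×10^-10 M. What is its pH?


pH = -log10([H+]) = -log10(2.8×10^-10)
= 10 - log10(2.8)
= 10 - 0.45
= 9.55

9.55


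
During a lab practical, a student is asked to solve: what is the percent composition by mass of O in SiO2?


M(SiO2) = 1×28.09 + 2×16.0 = 60.09 g/mol
Mass of O = 2 × 16.0 = 32.00 g/mol
% O = 32.00/60.09 × 100 = 53.25%

53.25%


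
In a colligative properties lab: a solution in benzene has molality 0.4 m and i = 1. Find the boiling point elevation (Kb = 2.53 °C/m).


ΔTb = Kb × m × i
= 2.53 × 0.4 × 1
= 1.012 °C

1.012 °C


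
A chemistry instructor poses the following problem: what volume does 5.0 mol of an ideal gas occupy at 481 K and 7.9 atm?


PV = nRT  (R = 0.08206 L·atm/(mol·K))
V = nRT/P = 5.0×0.08206×481/7.9
= 24.982 L

24.982 L


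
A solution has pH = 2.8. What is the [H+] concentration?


[H+] = 10^(-pH) = 10^(-2.8)
= 1.58×10^-3 M

1.58×10^-3 M


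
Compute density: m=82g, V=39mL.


ρ = mass/volume
= 82/39
= 2.103 g/mL

2.103 g/mL


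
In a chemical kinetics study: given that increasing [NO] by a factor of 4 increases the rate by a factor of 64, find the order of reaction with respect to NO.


rate ∝ [NO]^n
4^n = 64 → n = 3
Order in NO: 3

3


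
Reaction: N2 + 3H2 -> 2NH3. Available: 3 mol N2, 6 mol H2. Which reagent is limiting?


Mole ratio available / coefficient:
  N2: 3/1 = 3.000
  H2: 6/3 = 2.000
Smaller ratio is limiting.

H2


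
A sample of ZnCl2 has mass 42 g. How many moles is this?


M(ZnCl2) = 136.28 g/mol
n = mass/M = 42/136.28 = 0.3082 mol

0.3082 mol


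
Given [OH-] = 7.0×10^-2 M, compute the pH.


pOH = -log10([OH-]) = -log10(7.0×10^-2)
= 2 - log10(7.0) = 1.15
pH = 14 - pOH = 14 - 1.15 = 12.85

12.85


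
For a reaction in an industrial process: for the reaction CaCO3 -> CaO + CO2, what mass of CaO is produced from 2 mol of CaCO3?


Mole ratio CaO:CaCO3 = 1:1
n(CaO) = 2 × 1/1 = 2.000 mol
mass = 2.000 × 56.08 = 112.16 g

112.16 g


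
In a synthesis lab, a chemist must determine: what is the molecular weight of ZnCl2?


M(ZnCl2) = 1×65.38 + 2×35.45
= 65.38 + 70.9
= 136.28 g/mol

136.28 g/mol


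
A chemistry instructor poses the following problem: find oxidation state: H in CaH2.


H with a metal (hydride): -1
Oxidation number: -1

-1


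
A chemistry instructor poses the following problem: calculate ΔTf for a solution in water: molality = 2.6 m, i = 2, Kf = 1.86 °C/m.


ΔTf = Kf × m × i
= 1.86 × 2.6 × 2
= 9.672 °C

9.672 °C


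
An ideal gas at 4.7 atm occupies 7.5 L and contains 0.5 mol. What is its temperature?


PV = nRT  (R = 0.08206 L·atm/(mol·K))
T = PV/(nR) = 4.7×7.5/(0.5×0.08206)
= 35.25/0.041030
= 859.13 K

859.13 K


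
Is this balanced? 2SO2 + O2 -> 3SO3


Equation: 2SO2 + O2 -> 3SO3
Check atoms: O: 6≠9, S: 2≠3
Not balanced

No, not balanced


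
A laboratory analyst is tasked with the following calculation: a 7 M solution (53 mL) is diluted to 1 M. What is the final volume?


C1V1 = C2V2
7 × 53 = 1 × V2
V2 = 371/1 = 371.0 mL

371.0 mL


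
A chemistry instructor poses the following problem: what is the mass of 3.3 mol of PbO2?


M(PbO2) = 239.2 g/mol
mass = n × M = 3.3 × 239.2 = 789.36 g

789.36 g


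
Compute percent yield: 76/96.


% yield = actual/theoretical × 100
= 76/96 × 100
= 79.17%

79.17%


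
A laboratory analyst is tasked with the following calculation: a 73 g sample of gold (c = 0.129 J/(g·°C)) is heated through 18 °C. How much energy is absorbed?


q = mcΔT = 73 × 0.129 × 18
= 169.51 J

169.51 J


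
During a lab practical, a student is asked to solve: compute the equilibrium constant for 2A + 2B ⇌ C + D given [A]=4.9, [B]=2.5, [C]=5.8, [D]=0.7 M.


Kc = [C][D]/([A]^2[B]^2)
= (5.8^1 × 0.7^1)/(4.9^2 × 2.5^2)
= 4.06/150.0625
= 0.02706

0.02706


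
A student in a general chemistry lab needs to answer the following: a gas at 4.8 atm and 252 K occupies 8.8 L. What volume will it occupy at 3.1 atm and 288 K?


P1V1/T1 = P2V2/T2
V2 = P1V1T2/(T1P2)
= 4.8×8.8×288/(252×3.1)
= 15.572 L

15.572 L


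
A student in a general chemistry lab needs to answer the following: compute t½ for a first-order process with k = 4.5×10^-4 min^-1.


t½ = ln2/k = 0.693147/(4.5×10^-4 min^-1)
= 1540 min

1540 min


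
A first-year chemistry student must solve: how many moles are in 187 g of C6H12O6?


M(C6H12O6) = 180.16 g/mol
n = mass/M = 187/180.16 = 1.038 mol

1.038 mol


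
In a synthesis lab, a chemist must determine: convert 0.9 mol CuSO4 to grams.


M(CuSO4) = 159.62 g/mol
mass = n × M = 0.9 × 159.62 = 143.66 g

143.66 g


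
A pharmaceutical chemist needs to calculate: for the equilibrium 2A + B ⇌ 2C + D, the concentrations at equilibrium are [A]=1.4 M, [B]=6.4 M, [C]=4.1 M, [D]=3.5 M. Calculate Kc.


Kc = [C]^2[D]/([A]^2[B])
= (4.1^2 × 3.5^1)/(1.4^2 × 6.4^1)
= 58.835/12.544
= 4.690

4.690


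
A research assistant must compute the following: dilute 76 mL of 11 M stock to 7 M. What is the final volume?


C1V1 = C2V2
11 × 76 = 7 × V2
V2 = 836/7 = 119.43 mL

119.43 mL


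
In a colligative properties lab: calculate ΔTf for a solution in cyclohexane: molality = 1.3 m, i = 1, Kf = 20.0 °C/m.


ΔTf = Kf × m × i
= 20.0 × 1.3 × 1
= 26.0 °C

26.0 °C


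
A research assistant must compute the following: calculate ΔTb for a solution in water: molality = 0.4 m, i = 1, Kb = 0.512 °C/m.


ΔTb = Kb × m × i
= 0.512 × 0.4 × 1
= 0.2048 °C

0.2048 °C


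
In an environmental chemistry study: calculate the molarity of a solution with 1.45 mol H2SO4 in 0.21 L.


M = n/V = 1.45/0.21 = 6.905 mol/L

6.905 M


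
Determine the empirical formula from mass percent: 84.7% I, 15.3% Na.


Assume 100 g sample. Moles of each element:
  I: 84.7/126.9 = 0.667 mol
  Na: 15.3/22.99 = 0.666 mol
Divide by smallest (0.666):
  I: 0.667/0.666 = 1.0
  Na: 0.666/0.666 = 1.0
Empirical formula: NaI

NaI


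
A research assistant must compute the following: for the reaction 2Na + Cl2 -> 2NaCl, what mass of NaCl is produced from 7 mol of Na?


Mole ratio NaCl:Na = 2:2
n(NaCl) = 7 × 2/2 = 7.000 mol
mass = 7.000 × 58.44 = 409.08 g

409.08 g


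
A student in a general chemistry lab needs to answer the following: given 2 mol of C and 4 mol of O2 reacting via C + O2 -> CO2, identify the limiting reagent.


Mole ratio available / coefficient:
  C: 2/1 = 2.000
  O2: 4/1 = 4.000
Smaller ratio is limiting.

C


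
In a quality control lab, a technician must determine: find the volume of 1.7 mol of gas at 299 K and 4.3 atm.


PV = nRT  (R = 0.08206 L·atm/(mol·K))
V = nRT/P = 1.7×0.08206×299/4.3
= 9.7 L

9.7 L


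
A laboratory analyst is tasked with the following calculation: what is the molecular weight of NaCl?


M(NaCl) = 1×22.99 + 1×35.45
= 22.99 + 35.45
= 58.44 g/mol

58.44 g/mol


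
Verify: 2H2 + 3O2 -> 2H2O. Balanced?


Equation: 2H2 + 3O2 -> 2H2O
Check atoms: H: 4=4, O: 6≠2
Not balanced

No, not balanced


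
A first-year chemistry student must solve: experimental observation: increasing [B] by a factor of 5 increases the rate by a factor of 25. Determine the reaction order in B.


rate ∝ [B]^n
5^n = 25 → n = 2
Order in B: 2

2


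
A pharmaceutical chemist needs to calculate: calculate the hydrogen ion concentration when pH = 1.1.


[H+] = 10^(-pH) = 10^(-1.1)
= 7.94×10^-2 M

7.94×10^-2 M


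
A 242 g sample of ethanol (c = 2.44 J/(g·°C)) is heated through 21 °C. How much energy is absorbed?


q = mcΔT = 242 × 2.44 × 21
= 12400.08 J

12400.08 J


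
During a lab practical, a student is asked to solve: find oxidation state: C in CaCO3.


(+2) + x + 3(-2) = 0, so x = +4
Oxidation number: +4

+4


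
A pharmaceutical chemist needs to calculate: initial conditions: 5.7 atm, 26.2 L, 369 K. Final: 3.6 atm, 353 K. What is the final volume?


P1V1/T1 = P2V2/T2
V2 = P1V1T2/(T1P2)
= 5.7×26.2×353/(369×3.6)
= 39.685 L

39.685 L


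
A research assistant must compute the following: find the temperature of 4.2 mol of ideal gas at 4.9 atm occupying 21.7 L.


PV = nRT  (R = 0.08206 L·atm/(mol·K))
T = PV/(nR) = 4.9×21.7/(4.2×0.08206)
= 106.33/0.344652
= 308.51 K

308.51 K


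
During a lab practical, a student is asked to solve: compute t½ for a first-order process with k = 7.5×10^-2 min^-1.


t½ = ln2/k = 0.693147/(7.5×10^-2 min^-1)
= 9.242 min

9.242 min


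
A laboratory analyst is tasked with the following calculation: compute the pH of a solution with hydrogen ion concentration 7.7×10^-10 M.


pH = -log10([H+]) = -log10(7.7×10^-10)
= 10 - log10(7.7)
= 10 - 0.89
= 9.11

9.11


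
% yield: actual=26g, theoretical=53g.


% yield = actual/theoretical × 100
= 26/53 × 100
= 49.06%

49.06%


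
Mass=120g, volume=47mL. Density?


ρ = mass/volume
= 120/47
= 2.553 g/mL

2.553 g/mL


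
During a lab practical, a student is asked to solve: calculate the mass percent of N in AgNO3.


M(AgNO3) = 1×107.87 + 1×14.01 + 3×16.0 = 169.88 g/mol
Mass of N = 1 × 14.01 = 14.01 g/mol
% N = 14.01/169.88 × 100 = 8.25%

8.25%


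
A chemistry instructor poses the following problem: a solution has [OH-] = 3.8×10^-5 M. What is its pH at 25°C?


pOH = -log10([OH-]) = -log10(3.8×10^-5)
= 5 - log10(3.8) = 4.42
pH = 14 - pOH = 14 - 4.42 = 9.58

9.58


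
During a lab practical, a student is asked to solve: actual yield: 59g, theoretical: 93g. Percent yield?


% yield = actual/theoretical × 100
= 59/93 × 100
= 63.44%

63.44%


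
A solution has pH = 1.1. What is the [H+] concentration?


[H+] = 10^(-pH) = 10^(-1.1)
= 7.94×10^-2 M

7.94×10^-2 M


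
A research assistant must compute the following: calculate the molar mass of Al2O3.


M(Al2O3) = 2×26.98 + 3×16.0
= 53.96 + 48.0
= 101.96 g/mol

101.96 g/mol


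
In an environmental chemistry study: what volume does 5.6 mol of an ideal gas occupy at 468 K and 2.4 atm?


PV = nRT  (R = 0.08206 L·atm/(mol·K))
V = nRT/P = 5.6×0.08206×468/2.4
= 89.61 L

89.61 L


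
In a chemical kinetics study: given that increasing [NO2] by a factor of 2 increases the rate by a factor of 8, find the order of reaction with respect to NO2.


rate ∝ [NO2]^n
2^n = 8 → n = 3
Order in NO2: 3

3


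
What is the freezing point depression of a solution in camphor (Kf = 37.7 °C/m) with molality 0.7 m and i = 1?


ΔTf = Kf × m × i
= 37.7 × 0.7 × 1
= 26.39 °C

26.39 °C


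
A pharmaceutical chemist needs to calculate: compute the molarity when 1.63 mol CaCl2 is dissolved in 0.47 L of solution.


M = n/V = 1.63/0.47 = 3.468 mol/L

3.468 M


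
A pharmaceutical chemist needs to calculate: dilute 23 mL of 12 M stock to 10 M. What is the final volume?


C1V1 = C2V2
12 × 23 = 10 × V2
V2 = 276/10 = 27.6 mL

27.6 mL


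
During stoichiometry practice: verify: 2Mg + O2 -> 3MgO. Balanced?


Equation: 2Mg + O2 -> 3MgO
Check atoms: Mg: 2≠3, O: 2≠3
Not balanced

No, not balanced


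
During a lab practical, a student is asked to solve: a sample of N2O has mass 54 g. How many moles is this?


M(N2O) = 44.02 g/mol
n = mass/M = 54/44.02 = 1.2267 mol

1.2267 mol


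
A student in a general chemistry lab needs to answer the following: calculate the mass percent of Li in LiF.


M(LiF) = 1×6.94 + 1×19.0 = 25.94 g/mol
Mass of Li = 1 × 6.94 = 6.94 g/mol
% Li = 6.94/25.94 × 100 = 26.75%

26.75%


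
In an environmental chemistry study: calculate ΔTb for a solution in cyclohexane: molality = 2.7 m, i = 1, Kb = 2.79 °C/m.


ΔTb = Kb × m × i
= 2.79 × 2.7 × 1
= 7.533 °C

7.533 °C


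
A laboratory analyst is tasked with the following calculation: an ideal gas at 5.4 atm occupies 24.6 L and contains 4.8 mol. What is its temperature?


PV = nRT  (R = 0.08206 L·atm/(mol·K))
T = PV/(nR) = 5.4×24.6/(4.8×0.08206)
= 132.84/0.393888
= 337.25 K

337.25 K


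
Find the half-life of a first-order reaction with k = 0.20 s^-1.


t½ = ln2/k = 0.693147/(0.20 s^-1)
= 3.466 s

3.466 s


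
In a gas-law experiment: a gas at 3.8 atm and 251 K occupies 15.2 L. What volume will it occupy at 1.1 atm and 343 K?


P1V1/T1 = P2V2/T2
V2 = P1V1T2/(T1P2)
= 3.8×15.2×343/(251×1.1)
= 71.755 L

71.755 L


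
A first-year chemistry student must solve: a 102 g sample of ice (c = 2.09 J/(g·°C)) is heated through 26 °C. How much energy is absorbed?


q = mcΔT = 102 × 2.09 × 26
= 5542.68 J

5542.68 J


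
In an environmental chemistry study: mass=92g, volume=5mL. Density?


ρ = mass/volume
= 92/5
= 18.4 g/mL

18.4 g/mL


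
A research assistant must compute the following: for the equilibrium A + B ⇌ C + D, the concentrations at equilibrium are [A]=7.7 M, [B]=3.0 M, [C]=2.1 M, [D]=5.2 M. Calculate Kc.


Kc = [C][D]/([A][B])
= (2.1^1 × 5.2^1)/(7.7^1 × 3.0^1)
= 10.92/23.1
= 0.4727

0.4727


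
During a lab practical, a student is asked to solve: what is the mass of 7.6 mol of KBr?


M(KBr) = 119.0 g/mol
mass = n × M = 7.6 × 119.0 = 904.40 g

904.40 g


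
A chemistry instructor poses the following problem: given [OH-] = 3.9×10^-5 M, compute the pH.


pOH = -log10([OH-]) = -log10(3.9×10^-5)
= 5 - log10(3.9) = 4.41
pH = 14 - pOH = 14 - 4.41 = 9.59

9.59


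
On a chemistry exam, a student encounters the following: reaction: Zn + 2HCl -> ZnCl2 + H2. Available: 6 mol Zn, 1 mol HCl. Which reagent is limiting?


Mole ratio available / coefficient:
  Zn: 6/1 = 6.000
  HCl: 1/2 = 0.500
Smaller ratio is limiting.

HCl


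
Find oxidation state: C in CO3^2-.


x + 3(-2) = -2, so x = +4
Oxidation number: +4

+4


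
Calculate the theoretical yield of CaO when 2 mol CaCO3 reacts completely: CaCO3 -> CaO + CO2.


Mole ratio CaO:CaCO3 = 1:1
n(CaO) = 2 × 1/1 = 2.000 mol
mass = 2.000 × 56.08 = 112.16 g

112.16 g


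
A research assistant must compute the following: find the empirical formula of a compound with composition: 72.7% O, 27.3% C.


Assume 100 g sample. Moles of each element:
  O: 72.7/16.0 = 4.544 mol
  C: 27.3/12.01 = 2.273 mol
Divide by smallest (2.273):
  O: 4.544/2.273 = 2.0
  C: 2.273/2.273 = 1.0
Empirical formula: CO2

CO2


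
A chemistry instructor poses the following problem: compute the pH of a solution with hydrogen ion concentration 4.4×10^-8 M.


pH = -log10([H+]) = -log10(4.4×10^-8)
= 8 - log10(4.4)
= 8 - 0.64
= 7.36

7.36


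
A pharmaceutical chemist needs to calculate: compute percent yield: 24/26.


% yield = actual/theoretical × 100
= 24/26 × 100
= 92.31%

92.31%


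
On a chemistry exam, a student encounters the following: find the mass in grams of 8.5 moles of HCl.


M(HCl) = 36.46 g/mol
mass = n × M = 8.5 × 36.46 = 309.91 g

309.91 g


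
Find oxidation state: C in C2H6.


2x + 6(+1) = 0, so x = -3
Oxidation number: -3

-3


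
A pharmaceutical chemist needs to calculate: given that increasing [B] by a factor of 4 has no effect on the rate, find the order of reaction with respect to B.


rate ∝ [B]^n
rate ∝ [B]^0
Order in B: 0

0


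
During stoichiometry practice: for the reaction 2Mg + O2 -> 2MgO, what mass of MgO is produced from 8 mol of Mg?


Mole ratio MgO:Mg = 2:2
n(MgO) = 8 × 2/2 = 8.000 mol
mass = 8.000 × 40.31 = 322.48 g

322.48 g


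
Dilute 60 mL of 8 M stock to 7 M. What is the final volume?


C1V1 = C2V2
8 × 60 = 7 × V2
V2 = 480/7 = 68.57 mL

68.57 mL


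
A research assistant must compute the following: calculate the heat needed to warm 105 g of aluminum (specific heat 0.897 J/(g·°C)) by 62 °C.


q = mcΔT = 105 × 0.897 × 62
= 5839.47 J

5839.47 J


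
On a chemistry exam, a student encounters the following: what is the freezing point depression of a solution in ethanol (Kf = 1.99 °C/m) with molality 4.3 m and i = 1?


ΔTf = Kf × m × i
= 1.99 × 4.3 × 1
= 8.557 °C

8.557 °C


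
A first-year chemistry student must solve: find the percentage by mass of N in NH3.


M(NH3) = 1×14.01 + 3×1.008 = 17.034 g/mol
Mass of N = 1 × 14.01 = 14.01 g/mol
% N = 14.01/17.034 × 100 = 82.25%

82.25%


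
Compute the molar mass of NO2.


M(NO2) = 1×14.01 + 2×16.0
= 14.01 + 32.0
= 46.01 g/mol

46.01 g/mol


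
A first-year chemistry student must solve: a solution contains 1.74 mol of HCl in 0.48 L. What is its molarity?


M = n/V = 1.74/0.48 = 3.625 mol/L

3.625 M


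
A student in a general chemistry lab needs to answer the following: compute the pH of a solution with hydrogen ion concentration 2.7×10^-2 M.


pH = -log10([H+]) = -log10(2.7×10^-2)
= 2 - log10(2.7)
= 2 - 0.43
= 1.57

1.57


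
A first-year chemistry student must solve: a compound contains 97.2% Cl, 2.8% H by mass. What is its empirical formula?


Assume 100 g sample. Moles of each element:
  Cl: 97.2/35.45 = 2.742 mol
  H: 2.8/1.008 = 2.778 mol
Divide by smallest (2.742):
  Cl: 2.742/2.742 = 1.0
  H: 2.778/2.742 = 1.01
Empirical formula: HCl

HCl


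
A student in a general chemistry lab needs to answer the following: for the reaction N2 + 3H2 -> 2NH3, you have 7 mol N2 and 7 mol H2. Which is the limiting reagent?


Mole ratio available / coefficient:
  N2: 7/1 = 7.000
  H2: 7/3 = 2.333
Smaller ratio is limiting.

H2


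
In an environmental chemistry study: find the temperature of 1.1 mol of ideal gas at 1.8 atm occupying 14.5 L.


PV = nRT  (R = 0.08206 L·atm/(mol·K))
T = PV/(nR) = 1.8×14.5/(1.1×0.08206)
= 26.10/0.090266
= 289.15 K

289.15 K


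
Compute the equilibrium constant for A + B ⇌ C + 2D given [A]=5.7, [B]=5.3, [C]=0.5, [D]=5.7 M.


Kc = [C][D]^2/([A][B])
= (0.5^1 × 5.7^2)/(5.7^1 × 5.3^1)
= 16.245/30.21
= 0.5377

0.5377


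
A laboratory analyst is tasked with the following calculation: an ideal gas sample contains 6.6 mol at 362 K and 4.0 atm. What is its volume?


PV = nRT  (R = 0.08206 L·atm/(mol·K))
V = nRT/P = 6.6×0.08206×362/4.0
= 49.014 L

49.014 L


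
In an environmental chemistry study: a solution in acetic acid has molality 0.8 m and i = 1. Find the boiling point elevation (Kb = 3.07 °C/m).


ΔTb = Kb × m × i
= 3.07 × 0.8 × 1
= 2.456 °C

2.456 °C


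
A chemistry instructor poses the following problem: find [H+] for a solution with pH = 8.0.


[H+] = 10^(-pH) = 10^(-8.0)
= 1.0×10^-8 M

1.0×10^-8 M


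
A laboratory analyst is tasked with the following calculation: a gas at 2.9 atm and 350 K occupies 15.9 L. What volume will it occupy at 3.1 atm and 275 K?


P1V1/T1 = P2V2/T2
V2 = P1V1T2/(T1P2)
= 2.9×15.9×275/(350×3.1)
= 11.687 L

11.687 L


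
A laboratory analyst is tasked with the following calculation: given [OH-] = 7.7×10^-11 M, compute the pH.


pOH = -log10([OH-]) = -log10(7.7×10^-11)
= 11 - log10(7.7) = 10.11
pH = 14 - pOH = 14 - 10.11 = 3.89

3.89


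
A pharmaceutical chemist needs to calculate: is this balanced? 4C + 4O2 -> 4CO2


Equation: 4C + 4O2 -> 4CO2
Check atoms: C: 4=4, O: 8=8
Balanced

Yes, balanced


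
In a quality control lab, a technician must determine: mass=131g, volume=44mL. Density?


ρ = mass/volume
= 131/44
= 2.977 g/mL

2.977 g/mL


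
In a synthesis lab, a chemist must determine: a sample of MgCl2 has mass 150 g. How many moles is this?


M(MgCl2) = 95.21 g/mol
n = mass/M = 150/95.21 = 1.5755 mol

1.5755 mol


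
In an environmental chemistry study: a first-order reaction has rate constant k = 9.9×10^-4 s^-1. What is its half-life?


t½ = ln2/k = 0.693147/(9.9×10^-4 s^-1)
= 700.1 s

700.1 s


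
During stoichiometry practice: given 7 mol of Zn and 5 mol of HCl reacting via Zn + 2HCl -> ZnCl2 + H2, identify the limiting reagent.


Mole ratio available / coefficient:
  Zn: 7/1 = 7.000
  HCl: 5/2 = 2.500
Smaller ratio is limiting.

HCl


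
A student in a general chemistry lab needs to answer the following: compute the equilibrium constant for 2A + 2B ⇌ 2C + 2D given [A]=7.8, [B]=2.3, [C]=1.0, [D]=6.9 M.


Kc = [C]^2[D]^2/([A]^2[B]^2)
= (1.0^2 × 6.9^2)/(7.8^2 × 2.3^2)
= 47.61/321.8436
= 0.1479

0.1479


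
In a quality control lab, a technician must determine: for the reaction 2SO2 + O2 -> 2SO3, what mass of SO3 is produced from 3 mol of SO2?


Mole ratio SO3:SO2 = 2:2
n(SO3) = 3 × 2/2 = 3.000 mol
mass = 3.000 × 80.07 = 240.21 g

240.21 g


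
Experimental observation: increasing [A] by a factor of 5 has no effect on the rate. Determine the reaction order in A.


rate ∝ [A]^n
rate ∝ [A]^0
Order in A: 0

0


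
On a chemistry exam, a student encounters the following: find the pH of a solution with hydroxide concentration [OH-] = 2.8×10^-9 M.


pOH = -log10([OH-]) = -log10(2.8×10^-9)
= 9 - log10(2.8) = 8.55
pH = 14 - pOH = 14 - 8.55 = 5.45

5.45


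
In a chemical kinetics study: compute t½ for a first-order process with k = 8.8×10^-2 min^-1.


t½ = ln2/k = 0.693147/(8.8×10^-2 min^-1)
= 7.877 min

7.877 min


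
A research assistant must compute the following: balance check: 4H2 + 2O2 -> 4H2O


Equation: 4H2 + 2O2 -> 4H2O
Check atoms: H: 8=8, O: 4=4
Balanced

Yes, balanced


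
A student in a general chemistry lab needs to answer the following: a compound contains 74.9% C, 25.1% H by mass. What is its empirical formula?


Assume 100 g sample. Moles of each element:
  C: 74.9/12.01 = 6.236 mol
  H: 25.1/1.008 = 24.901 mol
Divide by smallest (6.236):
  C: 6.236/6.236 = 1.0
  H: 24.901/6.236 = 3.99
Empirical formula: CH4

CH4


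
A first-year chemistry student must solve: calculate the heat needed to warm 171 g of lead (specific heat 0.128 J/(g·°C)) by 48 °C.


q = mcΔT = 171 × 0.128 × 48
= 1050.62 J

1050.62 J


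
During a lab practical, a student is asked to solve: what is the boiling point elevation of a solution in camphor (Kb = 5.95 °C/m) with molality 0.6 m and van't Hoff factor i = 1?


ΔTb = Kb × m × i
= 5.95 × 0.6 × 1
= 3.57 °C

3.57 °C


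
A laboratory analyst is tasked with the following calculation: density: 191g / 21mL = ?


ρ = mass/volume
= 191/21
= 9.095 g/mL

9.095 g/mL


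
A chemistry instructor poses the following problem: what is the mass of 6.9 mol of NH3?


M(NH3) = 17.03 g/mol
mass = n × M = 6.9 × 17.03 = 117.51 g

117.51 g


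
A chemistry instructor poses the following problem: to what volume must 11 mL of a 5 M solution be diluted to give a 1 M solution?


C1V1 = C2V2
5 × 11 = 1 × V2
V2 = 55/1 = 55.0 mL

55.0 mL


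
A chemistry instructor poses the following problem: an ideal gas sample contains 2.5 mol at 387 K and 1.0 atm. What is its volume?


PV = nRT  (R = 0.08206 L·atm/(mol·K))
V = nRT/P = 2.5×0.08206×387/1.0
= 79.393 L

79.393 L


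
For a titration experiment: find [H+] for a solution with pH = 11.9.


[H+] = 10^(-pH) = 10^(-11.9)
= 1.26×10^-12 M

1.26×10^-12 M


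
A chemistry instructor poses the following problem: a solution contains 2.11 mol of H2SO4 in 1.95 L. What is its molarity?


M = n/V = 2.11/1.95 = 1.082 mol/L

1.082 M


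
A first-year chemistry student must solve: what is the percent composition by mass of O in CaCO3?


M(CaCO3) = 1×40.08 + 1×12.01 + 3×16.0 = 100.09 g/mol
Mass of O = 3 × 16.0 = 48.00 g/mol
% O = 48.00/100.09 × 100 = 47.96%

47.96%


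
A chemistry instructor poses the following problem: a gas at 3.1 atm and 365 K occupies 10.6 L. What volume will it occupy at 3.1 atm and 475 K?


P1V1/T1 = P2V2/T2
V2 = P1V1T2/(T1P2)
= 3.1×10.6×475/(365×3.1)
= 13.795 L

13.795 L


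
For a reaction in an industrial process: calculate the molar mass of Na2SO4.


M(Na2SO4) = 2×22.99 + 1×32.07 + 4×16.0
= 45.98 + 32.07 + 64.0
= 142.05 g/mol

142.05 g/mol


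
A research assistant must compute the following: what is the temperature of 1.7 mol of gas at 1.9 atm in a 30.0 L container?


PV = nRT  (R = 0.08206 L·atm/(mol·K))
T = PV/(nR) = 1.9×30.0/(1.7×0.08206)
= 57.00/0.139502
= 408.60 K

408.60 K


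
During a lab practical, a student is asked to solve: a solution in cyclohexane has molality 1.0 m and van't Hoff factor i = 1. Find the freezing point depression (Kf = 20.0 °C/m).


ΔTf = Kf × m × i
= 20.0 × 1.0 × 1
= 20.0 °C

20.0 °C


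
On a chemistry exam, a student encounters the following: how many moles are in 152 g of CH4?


M(CH4) = 16.04 g/mol
n = mass/M = 152/16.04 = 9.4763 mol

9.4763 mol


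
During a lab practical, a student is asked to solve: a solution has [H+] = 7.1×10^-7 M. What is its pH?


pH = -log10([H+]) = -log10(7.1×10^-7)
= 7 - log10(7.1)
= 7 - 0.85
= 6.15

6.15


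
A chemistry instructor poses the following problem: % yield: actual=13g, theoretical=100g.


% yield = actual/theoretical × 100
= 13/100 × 100
= 13.0%

13.0%


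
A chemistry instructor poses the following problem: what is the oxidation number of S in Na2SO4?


2(+1) + x + 4(-2) = 0, so x = +6
Oxidation number: +6

+6


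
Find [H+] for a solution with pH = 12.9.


[H+] = 10^(-pH) = 10^(-12.9)
= 1.26×10^-13 M

1.26×10^-13 M


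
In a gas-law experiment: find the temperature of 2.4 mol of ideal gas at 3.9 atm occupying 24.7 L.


PV = nRT  (R = 0.08206 L·atm/(mol·K))
T = PV/(nR) = 3.9×24.7/(2.4×0.08206)
= 96.33/0.196944
= 489.12 K

489.12 K


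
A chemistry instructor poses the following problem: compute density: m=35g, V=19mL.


ρ = mass/volume
= 35/19
= 1.842 g/mL

1.842 g/mL


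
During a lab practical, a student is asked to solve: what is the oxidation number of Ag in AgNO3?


Ag is +1
Oxidation number: +1

+1


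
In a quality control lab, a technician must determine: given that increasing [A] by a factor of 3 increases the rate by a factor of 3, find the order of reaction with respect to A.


rate ∝ [A]^n
3^n = 3 → n = 1
Order in A: 1

1


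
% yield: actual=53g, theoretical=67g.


% yield = actual/theoretical × 100
= 53/67 × 100
= 79.1%

79.1%


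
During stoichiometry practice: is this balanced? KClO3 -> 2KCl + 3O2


Equation: KClO3 -> 2KCl + 3O2
Check atoms: Cl: 1≠2, K: 1≠2, O: 3≠6
Not balanced

No, not balanced


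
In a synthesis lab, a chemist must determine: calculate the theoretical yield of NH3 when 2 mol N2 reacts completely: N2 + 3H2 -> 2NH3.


Mole ratio NH3:N2 = 2:1
n(NH3) = 2 × 2/1 = 4.000 mol
mass = 4.000 × 17.03 = 68.12 g

68.12 g


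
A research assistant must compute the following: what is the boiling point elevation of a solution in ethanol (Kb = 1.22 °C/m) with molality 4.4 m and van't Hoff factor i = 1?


ΔTb = Kb × m × i
= 1.22 × 4.4 × 1
= 5.368 °C

5.368 °C


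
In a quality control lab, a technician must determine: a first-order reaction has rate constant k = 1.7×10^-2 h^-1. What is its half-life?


t½ = ln2/k = 0.693147/(1.7×10^-2 h^-1)
= 40.77 h

40.77 h


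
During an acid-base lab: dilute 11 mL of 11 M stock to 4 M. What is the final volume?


C1V1 = C2V2
11 × 11 = 4 × V2
V2 = 121/4 = 30.25 mL

30.25 mL


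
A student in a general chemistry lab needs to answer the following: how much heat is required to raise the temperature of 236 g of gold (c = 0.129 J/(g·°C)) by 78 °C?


q = mcΔT = 236 × 0.129 × 78
= 2374.63 J

2374.63 J


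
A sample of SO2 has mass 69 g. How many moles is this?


M(SO2) = 64.07 g/mol
n = mass/M = 69/64.07 = 1.0769 mol

1.0769 mol


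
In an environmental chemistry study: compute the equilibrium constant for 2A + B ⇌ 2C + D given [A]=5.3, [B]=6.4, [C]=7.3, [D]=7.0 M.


Kc = [C]^2[D]/([A]^2[B])
= (7.3^2 × 7.0^1)/(5.3^2 × 6.4^1)
= 373.03/179.776
= 2.075

2.075


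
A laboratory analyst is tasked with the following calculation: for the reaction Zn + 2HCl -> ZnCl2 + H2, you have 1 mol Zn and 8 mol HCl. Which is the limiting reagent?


Mole ratio available / coefficient:
  Zn: 1/1 = 1.000
  HCl: 8/2 = 4.000
Smaller ratio is limiting.

Zn


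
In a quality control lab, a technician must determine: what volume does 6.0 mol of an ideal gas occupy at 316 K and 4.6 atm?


PV = nRT  (R = 0.08206 L·atm/(mol·K))
V = nRT/P = 6.0×0.08206×316/4.6
= 33.823 L

33.823 L


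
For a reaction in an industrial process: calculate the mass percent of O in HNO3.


M(HNO3) = 1×1.008 + 1×14.01 + 3×16.0 = 63.018 g/mol
Mass of O = 3 × 16.0 = 48.00 g/mol
% O = 48.00/63.018 × 100 = 76.17%

76.17%


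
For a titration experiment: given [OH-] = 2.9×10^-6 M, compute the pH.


pOH = -log10([OH-]) = -log10(2.9×10^-6)
= 6 - log10(2.9) = 5.54
pH = 14 - pOH = 14 - 5.54 = 8.46

8.46


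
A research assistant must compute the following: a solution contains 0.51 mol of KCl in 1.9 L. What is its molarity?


M = n/V = 0.51/1.9 = 0.268 mol/L

0.268 M


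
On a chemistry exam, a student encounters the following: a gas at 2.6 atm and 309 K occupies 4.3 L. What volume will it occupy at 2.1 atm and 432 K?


P1V1/T1 = P2V2/T2
V2 = P1V1T2/(T1P2)
= 2.6×4.3×432/(309×2.1)
= 7.443 L

7.443 L


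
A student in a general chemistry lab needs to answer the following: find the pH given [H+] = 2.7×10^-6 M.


pH = -log10([H+]) = -log10(2.7×10^-6)
= 6 - log10(2.7)
= 6 - 0.43
= 5.57

5.57


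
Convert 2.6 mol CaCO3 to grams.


M(CaCO3) = 100.09 g/mol
mass = n × M = 2.6 × 100.09 = 260.23 g

260.23 g


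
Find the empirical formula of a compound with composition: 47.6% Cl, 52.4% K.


Assume 100 g sample. Moles of each element:
  Cl: 47.6/35.45 = 1.343 mol
  K: 52.4/39.1 = 1.34 mol
Divide by smallest (1.34):
  Cl: 1.343/1.34 = 1.0
  K: 1.34/1.34 = 1.0
Empirical formula: KCl

KCl


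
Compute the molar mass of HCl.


M(HCl) = 1×1.008 + 1×35.45
= 1.01 + 35.45
= 36.46 g/mol

36.46 g/mol


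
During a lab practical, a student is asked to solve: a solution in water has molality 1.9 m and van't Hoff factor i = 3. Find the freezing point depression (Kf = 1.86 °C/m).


ΔTf = Kf × m × i
= 1.86 × 1.9 × 3
= 10.602 °C

10.602 °C


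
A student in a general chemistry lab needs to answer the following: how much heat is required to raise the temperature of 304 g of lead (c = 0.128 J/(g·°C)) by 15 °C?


q = mcΔT = 304 × 0.128 × 15
= 583.68 J

583.68 J


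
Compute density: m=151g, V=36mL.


ρ = mass/volume
= 151/36
= 4.194 g/mL

4.194 g/mL


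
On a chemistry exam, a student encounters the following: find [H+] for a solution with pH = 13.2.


[H+] = 10^(-pH) = 10^(-13.2)
= 6.31×10^-14 M

6.31×10^-14 M


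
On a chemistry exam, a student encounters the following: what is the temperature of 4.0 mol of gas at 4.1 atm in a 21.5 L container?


PV = nRT  (R = 0.08206 L·atm/(mol·K))
T = PV/(nR) = 4.1×21.5/(4.0×0.08206)
= 88.15/0.328240
= 268.55 K

268.55 K


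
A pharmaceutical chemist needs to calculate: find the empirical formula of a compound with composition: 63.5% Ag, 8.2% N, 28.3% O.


Assume 100 g sample. Moles of each element:
  Ag: 63.5/107.87 = 0.589 mol
  N: 8.2/14.01 = 0.585 mol
  O: 28.3/16.0 = 1.769 mol
Divide by smallest (0.585):
  Ag: 0.589/0.585 = 1.01
  N: 0.585/0.585 = 1.0
  O: 1.769/0.585 = 3.02
Empirical formula: AgNO3

AgNO3


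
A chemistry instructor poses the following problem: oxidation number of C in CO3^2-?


x + 3(-2) = -2, so x = +4
Oxidation number: +4

+4


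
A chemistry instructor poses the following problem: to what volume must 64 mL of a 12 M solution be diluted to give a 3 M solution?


C1V1 = C2V2
12 × 64 = 3 × V2
V2 = 768/3 = 256.0 mL

256.0 mL


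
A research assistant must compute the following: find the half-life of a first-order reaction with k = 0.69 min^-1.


t½ = ln2/k = 0.693147/(0.69 min^-1)
= 1.005 min

1.005 min


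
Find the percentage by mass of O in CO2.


M(CO2) = 1×12.01 + 2×16.0 = 44.01 g/mol
Mass of O = 2 × 16.0 = 32.00 g/mol
% O = 32.00/44.01 × 100 = 72.71%

72.71%


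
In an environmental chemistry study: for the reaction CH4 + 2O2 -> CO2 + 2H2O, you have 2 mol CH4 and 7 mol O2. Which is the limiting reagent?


Mole ratio available / coefficient:
  CH4: 2/1 = 2.000
  O2: 7/2 = 3.500
Smaller ratio is limiting.

CH4


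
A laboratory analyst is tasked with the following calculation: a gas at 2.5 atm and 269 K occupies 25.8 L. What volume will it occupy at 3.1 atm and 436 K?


P1V1/T1 = P2V2/T2
V2 = P1V1T2/(T1P2)
= 2.5×25.8×436/(269×3.1)
= 33.723 L

33.723 L


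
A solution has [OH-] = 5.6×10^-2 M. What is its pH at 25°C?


pOH = -log10([OH-]) = -log10(5.6×10^-2)
= 2 - log10(5.6) = 1.25
pH = 14 - pOH = 14 - 1.25 = 12.75

12.75


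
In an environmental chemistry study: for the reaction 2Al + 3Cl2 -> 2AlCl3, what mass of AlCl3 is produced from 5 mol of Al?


Mole ratio AlCl3:Al = 2:2
n(AlCl3) = 5 × 2/2 = 5.000 mol
mass = 5.000 × 133.33 = 666.65 g

666.65 g


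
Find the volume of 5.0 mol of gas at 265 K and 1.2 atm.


PV = nRT  (R = 0.08206 L·atm/(mol·K))
V = nRT/P = 5.0×0.08206×265/1.2
= 90.608 L

90.608 L


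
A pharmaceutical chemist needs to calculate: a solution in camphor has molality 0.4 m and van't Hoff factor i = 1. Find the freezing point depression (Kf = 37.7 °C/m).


ΔTf = Kf × m × i
= 37.7 × 0.4 × 1
= 15.08 °C

15.08 °C


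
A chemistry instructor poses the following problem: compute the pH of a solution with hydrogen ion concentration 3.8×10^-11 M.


pH = -log10([H+]) = -log10(3.8×10^-11)
= 11 - log10(3.8)
= 11 - 0.58
= 10.42

10.42


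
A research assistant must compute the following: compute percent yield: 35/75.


% yield = actual/theoretical × 100
= 35/75 × 100
= 46.67%

46.67%


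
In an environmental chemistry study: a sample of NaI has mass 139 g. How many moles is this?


M(NaI) = 149.89 g/mol
n = mass/M = 139/149.89 = 0.9273 mol

0.9273 mol


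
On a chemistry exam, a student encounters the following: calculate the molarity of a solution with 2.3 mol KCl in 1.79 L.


M = n/V = 2.3/1.79 = 1.285 mol/L

1.285 M


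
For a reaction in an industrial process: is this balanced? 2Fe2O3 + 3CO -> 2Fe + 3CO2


Equation: 2Fe2O3 + 3CO -> 2Fe + 3CO2
Check atoms: C: 3=3, Fe: 4≠2, O: 9≠6
Not balanced

No, not balanced
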